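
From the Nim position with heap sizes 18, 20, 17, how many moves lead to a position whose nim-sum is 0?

Compute the nim-sum pairwise:
18 ⊕ 20 = 6
6 ⊕ 17 = 23
The overall nim-sum is X = 23. A heap of size p has a winning move iff p XOR X < p (reduce it to p XOR X).
  18: 18 XOR 23 = 5 < 18 — winning move (to 5).
  20: 20 XOR 23 = 3 < 20 — winning move (to 3).
  17: 17 XOR 23 = 6 < 17 — winning move (to 6).
That gives 3 winning moves.

3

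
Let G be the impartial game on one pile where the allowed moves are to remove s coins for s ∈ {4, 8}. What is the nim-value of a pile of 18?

Grundy values for subtraction set {4, 8}:
k:     0  1  2  3  4  5  6  7  8  9 10 11 12 13 14 15 16 17 18
g(k):  0  0  0  0  1  1  1  1  2  2  2  2  0  0  0  0  1  1  1
So g(18) = 1.

1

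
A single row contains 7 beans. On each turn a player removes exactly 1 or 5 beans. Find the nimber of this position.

1

Grundy values for subtraction set {1, 5}:
k:     0  1  2  3  4  5  6  7
g(k):  0  1  0  1  0  1  0  1
So g(7) = 1.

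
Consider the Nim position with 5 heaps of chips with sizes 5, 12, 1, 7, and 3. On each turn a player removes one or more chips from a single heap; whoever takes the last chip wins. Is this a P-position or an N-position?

N-position

Bitwise XOR of the heap sizes:
  0101  (5)
  1100  (12)
  0001  (1)
  0111  (7)
  0011  (3)
  ----
  1100  (12)
The nim-sum is 12 ≠ 0, so this is an N-position: the player to move can win.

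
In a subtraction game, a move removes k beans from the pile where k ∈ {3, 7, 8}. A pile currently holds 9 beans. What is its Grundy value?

Compute g(0), g(1), … for moves {3, 7, 8}:
k:     0  1  2  3  4  5  6  7  8  9
g(k):  0  0  0  1  1  1  0  2  2  1
So g(9) = 1.

1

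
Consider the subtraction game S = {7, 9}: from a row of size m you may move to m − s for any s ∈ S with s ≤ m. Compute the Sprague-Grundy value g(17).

0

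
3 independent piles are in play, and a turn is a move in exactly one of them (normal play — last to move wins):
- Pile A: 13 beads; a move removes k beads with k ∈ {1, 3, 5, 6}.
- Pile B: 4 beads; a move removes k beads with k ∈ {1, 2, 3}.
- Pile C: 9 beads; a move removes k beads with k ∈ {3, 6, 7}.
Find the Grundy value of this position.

3

Build the Grundy sequence for pile A with g(k) = mex{g(k−s) : s ∈ {1, 3, 5, 6}, s ≤ k}:
g(0) = mex{} = 0
g(1) = mex{0} = 1
g(2) = mex{1} = 0
g(3) = mex{0} = 1
g(4) = mex{1} = 0
g(5) = mex{0} = 1
g(6) = mex{0,1} = 2
g(7) = mex{0,1,2} = 3
g(8) = mex{0,1,3} = 2
g(9) = mex{0,1,2} = 3
g(10) = mex{0,1,3} = 2
g(11) = mex{1,2} = 0
g(12) = mex{0,2,3} = 1
g(13) = mex{1,2,3} = 0
So g(13) = 0.
Grundy values for pile B (subtraction set {1, 2, 3}):
k:     0  1  2  3  4
g(k):  0  1  2  3  0
So g(4) = 0.
For pile C, compute g(0), g(1), … with moves {3, 6, 7}:
k:     0  1  2  3  4  5  6  7  8  9
g(k):  0  0  0  1  1  1  2  2  2  3
So g(9) = 3.
By the Sprague-Grundy theorem, the Grundy value of a sum of independent games is the XOR of the component values.
Combined value = 0 XOR 0 XOR 3 = 3.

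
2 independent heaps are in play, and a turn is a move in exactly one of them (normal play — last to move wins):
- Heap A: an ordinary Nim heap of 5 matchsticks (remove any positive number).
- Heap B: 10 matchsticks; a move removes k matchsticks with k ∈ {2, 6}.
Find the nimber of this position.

4

Heap A is a plain Nim heap of size 5, so its Grundy value is 5.
Build the Grundy sequence for heap B with g(k) = mex{g(k−s) : s ∈ {2, 6}, s ≤ k}:
k:     0  1  2  3  4  5  6  7  8  9 10
g(k):  0  0  1  1  0  0  1  1  0  0  1
So g(10) = 1.
The value of a disjunctive sum is the nim-sum of the parts.
Combined value = 5 ⊕ 1 = 4.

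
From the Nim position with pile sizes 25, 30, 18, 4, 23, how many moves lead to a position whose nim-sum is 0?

3

Write each in binary and XOR column by column:
  11001  (25)
  11110  (30)
  10010  (18)
  00100  (4)
  10111  (23)
  -----
  00110  (6)
The overall nim-sum is X = 6. A pile of size p has a winning move iff p XOR X < p (reduce it to p XOR X).
  25: 25 XOR 6 = 31 ≥ 25 — no move.
  30: 30 XOR 6 = 24 < 30 — winning move (to 24).
  18: 18 XOR 6 = 20 ≥ 18 — no move.
  4: 4 XOR 6 = 2 < 4 — winning move (to 2).
  23: 23 XOR 6 = 17 < 23 — winning move (to 17).
That gives 3 winning moves.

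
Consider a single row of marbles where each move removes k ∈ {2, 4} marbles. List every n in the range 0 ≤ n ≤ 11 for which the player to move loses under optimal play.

0, 1, 6, 7

Grundy values for subtraction set {2, 4}:
k:     0  1  2  3  4  5  6  7  8  9 10 11
g(k):  0  0  1  1  2  2  0  0  1  1  2  2
The P-positions (g = 0) in 0..11 are 0, 1, 6, 7.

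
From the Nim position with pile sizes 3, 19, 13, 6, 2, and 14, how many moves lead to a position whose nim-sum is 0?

Nim-sum: 3 ^ 19 ^ 13 ^ 6 ^ 2 ^ 14 = 23.
The overall nim-sum is X = 23. A pile of size p has a winning move iff p XOR X < p (reduce it to p XOR X).
  3: 3 XOR 23 = 20 ≥ 3 — no move.
  19: 19 XOR 23 = 4 < 19 — winning move (to 4).
  13: 13 XOR 23 = 26 ≥ 13 — no move.
  6: 6 XOR 23 = 17 ≥ 6 — no move.
  2: 2 XOR 23 = 21 ≥ 2 — no move.
  14: 14 XOR 23 = 25 ≥ 14 — no move.
That gives 1 winning move.

1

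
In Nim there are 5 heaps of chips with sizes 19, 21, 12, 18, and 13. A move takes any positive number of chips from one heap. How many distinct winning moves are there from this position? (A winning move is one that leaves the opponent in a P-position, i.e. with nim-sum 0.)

3

Compute the nim-sum pairwise:
19 ^ 21 = 6
6 ^ 12 = 10
10 ^ 18 = 24
24 ^ 13 = 21
The overall nim-sum is X = 21. A heap of size p has a winning move iff p XOR X < p (reduce it to p XOR X).
  19: 19 XOR 21 = 6 < 19 — winning move (to 6).
  21: 21 XOR 21 = 0 < 21 — winning move (to 0).
  12: 12 XOR 21 = 25 ≥ 12 — no move.
  18: 18 XOR 21 = 7 < 18 — winning move (to 7).
  13: 13 XOR 21 = 24 ≥ 13 — no move.
That gives 3 winning moves.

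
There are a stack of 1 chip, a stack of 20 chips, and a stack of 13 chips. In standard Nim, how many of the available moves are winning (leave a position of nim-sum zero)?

In binary:
  00001  (1)
  10100  (20)
  01101  (13)
  -----
  11000  (24)
The overall nim-sum is X = 24. A stack of size p has a winning move iff p XOR X < p (reduce it to p XOR X).
  1: 1 XOR 24 = 25 ≥ 1 — no move.
  20: 20 XOR 24 = 12 < 20 — winning move (to 12).
  13: 13 XOR 24 = 21 ≥ 13 — no move.
That gives 1 winning move.

1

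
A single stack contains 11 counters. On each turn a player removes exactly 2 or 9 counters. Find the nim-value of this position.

0

Compute g(0), g(1), … for moves {2, 9}:
k:     0  1  2  3  4  5  6  7  8  9 10 11
g(k):  0  0  1  1  0  0  1  1  0  2  1  0
So g(11) = 0.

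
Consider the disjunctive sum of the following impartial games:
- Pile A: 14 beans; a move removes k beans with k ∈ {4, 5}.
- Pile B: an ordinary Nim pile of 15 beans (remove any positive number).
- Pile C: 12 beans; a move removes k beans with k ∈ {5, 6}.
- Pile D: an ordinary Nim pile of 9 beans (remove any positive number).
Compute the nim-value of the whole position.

7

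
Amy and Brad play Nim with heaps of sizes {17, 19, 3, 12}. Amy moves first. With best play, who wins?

Nim-sum: 17 ^ 19 ^ 3 ^ 12 = 13.
The nim-sum is 13 ≠ 0, so this is an N-position: the player to move can win; Amy has a winning move.

Amy wins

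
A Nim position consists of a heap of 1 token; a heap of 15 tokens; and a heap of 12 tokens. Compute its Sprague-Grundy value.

Compute the nim-sum pairwise:
1 ⊕ 15 = 14
14 ⊕ 12 = 2

2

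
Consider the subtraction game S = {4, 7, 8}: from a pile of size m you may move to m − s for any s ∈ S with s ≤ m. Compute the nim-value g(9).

2

Build the Grundy sequence with g(k) = mex{g(k−s) : s ∈ {4, 7, 8}, s ≤ k}:
k:     0  1  2  3  4  5  6  7  8  9
g(k):  0  0  0  0  1  1  1  1  2  2
So g(9) = 2.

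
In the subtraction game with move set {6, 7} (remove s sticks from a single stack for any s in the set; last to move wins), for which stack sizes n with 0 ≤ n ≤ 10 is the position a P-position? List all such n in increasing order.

Build the Grundy sequence with g(k) = mex{g(k−s) : s ∈ {6, 7}, s ≤ k}:
g(0) = mex{} = 0
g(1) = mex{} = 0
g(2) = mex{} = 0
g(3) = mex{} = 0
g(4) = mex{} = 0
g(5) = mex{} = 0
g(6) = mex{0} = 1
g(7) = mex{0} = 1
g(8) = mex{0} = 1
g(9) = mex{0} = 1
g(10) = mex{0} = 1
The P-positions (g = 0) in 0..10 are 0, 1, 2, 3, 4, 5.

0, 1, 2, 3, 4, 5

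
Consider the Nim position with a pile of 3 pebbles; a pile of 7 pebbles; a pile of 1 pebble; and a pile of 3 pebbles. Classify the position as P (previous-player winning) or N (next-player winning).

N-position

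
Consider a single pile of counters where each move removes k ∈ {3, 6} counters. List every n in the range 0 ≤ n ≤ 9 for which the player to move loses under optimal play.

0, 1, 2, 9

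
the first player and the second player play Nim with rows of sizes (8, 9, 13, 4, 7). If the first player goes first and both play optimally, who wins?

the first player wins

In binary:
  1000  (8)
  1001  (9)
  1101  (13)
  0100  (4)
  0111  (7)
  ----
  1111  (15)
The nim-sum is 15 ≠ 0, so this is an N-position: the player to move can win; the first player has a winning move.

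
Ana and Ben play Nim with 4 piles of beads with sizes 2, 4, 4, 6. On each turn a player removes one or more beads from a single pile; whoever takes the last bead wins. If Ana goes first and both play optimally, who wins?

Ana wins

Nim-sum: 2 XOR 4 XOR 4 XOR 6 = 4.
The nim-sum is 4 ≠ 0, so this is an N-position: the player to move can win; Ana has a winning move.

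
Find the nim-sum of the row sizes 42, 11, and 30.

Nim-sum: 42 ^ 11 ^ 30 = 63.

63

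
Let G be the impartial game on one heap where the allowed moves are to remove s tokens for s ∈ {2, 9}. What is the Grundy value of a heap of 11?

Compute g(0), g(1), … for moves {2, 9}:
k:     0  1  2  3  4  5  6  7  8  9 10 11
g(k):  0  0  1  1  0  0  1  1  0  2  1  0
So g(11) = 0.

0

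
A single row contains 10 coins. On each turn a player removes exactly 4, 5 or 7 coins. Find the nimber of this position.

Compute g(0), g(1), … for moves {4, 5, 7}:
g(0) = mex{} = 0
g(1) = mex{} = 0
g(2) = mex{} = 0
g(3) = mex{} = 0
g(4) = mex{0} = 1
g(5) = mex{0} = 1
g(6) = mex{0} = 1
g(7) = mex{0} = 1
g(8) = mex{0,1} = 2
g(9) = mex{0,1} = 2
g(10) = mex{0,1} = 2
So g(10) = 2.

2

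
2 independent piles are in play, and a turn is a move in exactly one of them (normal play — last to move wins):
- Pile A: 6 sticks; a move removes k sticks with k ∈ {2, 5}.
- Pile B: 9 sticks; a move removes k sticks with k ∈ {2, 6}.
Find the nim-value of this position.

1

Grundy values for pile A (subtraction set {2, 5}):
k:     0  1  2  3  4  5  6
g(k):  0  0  1  1  0  2  1
So g(6) = 1.
Grundy values for pile B (subtraction set {2, 6}):
g(0) = mex{} = 0
g(1) = mex{} = 0
g(2) = mex{0} = 1
g(3) = mex{0} = 1
g(4) = mex{1} = 0
g(5) = mex{1} = 0
g(6) = mex{0} = 1
g(7) = mex{0} = 1
g(8) = mex{1} = 0
g(9) = mex{1} = 0
So g(9) = 0.
By the Sprague-Grundy theorem, the Grundy value of a sum of independent games is the XOR of the component values.
Combined value = 1 ⊕ 0 = 1.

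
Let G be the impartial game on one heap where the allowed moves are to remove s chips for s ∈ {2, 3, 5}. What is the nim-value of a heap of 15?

Build the Grundy sequence with g(k) = mex{g(k−s) : s ∈ {2, 3, 5}, s ≤ k}:
k:     0  1  2  3  4  5  6  7  8  9 10 11 12 13 14 15
g(k):  0  0  1  1  2  2  3  0  0  1  1  2  2  3  0  0
So g(15) = 0.

0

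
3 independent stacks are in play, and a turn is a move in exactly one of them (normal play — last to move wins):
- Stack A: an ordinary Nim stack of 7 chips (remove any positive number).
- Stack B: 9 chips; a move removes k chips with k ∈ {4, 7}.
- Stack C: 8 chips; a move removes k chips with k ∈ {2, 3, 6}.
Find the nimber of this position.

Stack A is a plain Nim stack of size 7, so its Grundy value is 7.
For stack B, compute g(0), g(1), … with moves {4, 7}:
k:     0  1  2  3  4  5  6  7  8  9
g(k):  0  0  0  0  1  1  1  1  2  2
So g(9) = 2.
For stack C, compute g(0), g(1), … with moves {2, 3, 6}:
g(0) = mex{} = 0
g(1) = mex{} = 0
g(2) = mex{0} = 1
g(3) = mex{0} = 1
g(4) = mex{0,1} = 2
g(5) = mex{1} = 0
g(6) = mex{0,1,2} = 3
g(7) = mex{0,2} = 1
g(8) = mex{0,1,3} = 2
So g(8) = 2.
By the Sprague-Grundy theorem, the Grundy value of a sum of independent games is the XOR of the component values.
Combined value = 7 ⊕ 2 ⊕ 2 = 7.

7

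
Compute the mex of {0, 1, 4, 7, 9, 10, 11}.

2

The values 0, 1 are all present; 2 is the first non-negative integer missing from the set.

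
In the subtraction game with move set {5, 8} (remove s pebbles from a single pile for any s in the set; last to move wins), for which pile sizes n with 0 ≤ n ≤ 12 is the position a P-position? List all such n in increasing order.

0, 1, 2, 3, 4

Build the Grundy sequence with g(k) = mex{g(k−s) : s ∈ {5, 8}, s ≤ k}:
g(0) = mex{} = 0
g(1) = mex{} = 0
g(2) = mex{} = 0
g(3) = mex{} = 0
g(4) = mex{} = 0
g(5) = mex{0} = 1
g(6) = mex{0} = 1
g(7) = mex{0} = 1
g(8) = mex{0} = 1
g(9) = mex{0} = 1
g(10) = mex{0,1} = 2
g(11) = mex{0,1} = 2
g(12) = mex{0,1} = 2
The P-positions (g = 0) in 0..12 are 0, 1, 2, 3, 4.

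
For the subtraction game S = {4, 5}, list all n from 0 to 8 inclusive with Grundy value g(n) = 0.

0, 1, 2, 3

Build the Grundy sequence with g(k) = mex{g(k−s) : s ∈ {4, 5}, s ≤ k}:
g(0) = mex{} = 0
g(1) = mex{} = 0
g(2) = mex{} = 0
g(3) = mex{} = 0
g(4) = mex{0} = 1
g(5) = mex{0} = 1
g(6) = mex{0} = 1
g(7) = mex{0} = 1
g(8) = mex{0,1} = 2
The P-positions (g = 0) in 0..8 are 0, 1, 2, 3.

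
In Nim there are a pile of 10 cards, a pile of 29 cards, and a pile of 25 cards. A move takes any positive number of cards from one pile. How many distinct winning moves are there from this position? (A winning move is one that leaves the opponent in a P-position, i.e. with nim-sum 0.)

Nim-sum: 10 XOR 29 XOR 25 = 14.
The overall nim-sum is X = 14. A pile of size p has a winning move iff p XOR X < p (reduce it to p XOR X).
  10: 10 XOR 14 = 4 < 10 — winning move (to 4).
  29: 29 XOR 14 = 19 < 29 — winning move (to 19).
  25: 25 XOR 14 = 23 < 25 — winning move (to 23).
That gives 3 winning moves.

3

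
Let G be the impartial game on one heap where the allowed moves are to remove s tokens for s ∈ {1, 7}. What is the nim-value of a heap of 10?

0

Grundy values for subtraction set {1, 7}:
k:     0  1  2  3  4  5  6  7  8  9 10
g(k):  0  1  0  1  0  1  0  1  0  1  0
So g(10) = 0.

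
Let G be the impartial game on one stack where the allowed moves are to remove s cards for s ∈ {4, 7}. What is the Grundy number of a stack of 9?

2

Grundy values for subtraction set {4, 7}:
g(0) = mex{} = 0
g(1) = mex{} = 0
g(2) = mex{} = 0
g(3) = mex{} = 0
g(4) = mex{0} = 1
g(5) = mex{0} = 1
g(6) = mex{0} = 1
g(7) = mex{0} = 1
g(8) = mex{0,1} = 2
g(9) = mex{0,1} = 2
So g(9) = 2.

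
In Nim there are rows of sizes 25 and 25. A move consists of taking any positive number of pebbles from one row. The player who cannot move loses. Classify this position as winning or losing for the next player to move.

Nim-sum: 25 XOR 25 = 0.
The nim-sum is 0, so this is a P-position: the player to move is in a losing position under optimal play.

Losing position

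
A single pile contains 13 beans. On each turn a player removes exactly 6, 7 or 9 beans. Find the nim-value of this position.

2

Grundy values for subtraction set {6, 7, 9}:
k:     0  1  2  3  4  5  6  7  8  9 10 11 12 13
g(k):  0  0  0  0  0  0  1  1  1  1  1  1  2  2
So g(13) = 2.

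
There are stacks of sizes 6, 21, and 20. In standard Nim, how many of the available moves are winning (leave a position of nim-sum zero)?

Write each in binary and XOR column by column:
  00110  (6)
  10101  (21)
  10100  (20)
  -----
  00111  (7)
The overall nim-sum is X = 7. A stack of size p has a winning move iff p XOR X < p (reduce it to p XOR X).
  6: 6 XOR 7 = 1 < 6 — winning move (to 1).
  21: 21 XOR 7 = 18 < 21 — winning move (to 18).
  20: 20 XOR 7 = 19 < 20 — winning move (to 19).
That gives 3 winning moves.

3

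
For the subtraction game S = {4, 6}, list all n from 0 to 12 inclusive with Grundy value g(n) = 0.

0, 1, 2, 3, 10, 11, 12

Build the Grundy sequence with g(k) = mex{g(k−s) : s ∈ {4, 6}, s ≤ k}:
g(0) = mex{} = 0
g(1) = mex{} = 0
g(2) = mex{} = 0
g(3) = mex{} = 0
g(4) = mex{0} = 1
g(5) = mex{0} = 1
g(6) = mex{0} = 1
g(7) = mex{0} = 1
g(8) = mex{0,1} = 2
g(9) = mex{0,1} = 2
g(10) = mex{1} = 0
g(11) = mex{1} = 0
g(12) = mex{1,2} = 0
The P-positions (g = 0) in 0..12 are 0, 1, 2, 3, 10, 11, 12.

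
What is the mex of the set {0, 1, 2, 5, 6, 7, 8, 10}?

3

The values 0, 1, 2 are all present; 3 is the first non-negative integer missing from the set.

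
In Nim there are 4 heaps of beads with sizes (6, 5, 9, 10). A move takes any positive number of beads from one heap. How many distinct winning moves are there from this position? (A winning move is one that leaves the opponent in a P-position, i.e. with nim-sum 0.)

0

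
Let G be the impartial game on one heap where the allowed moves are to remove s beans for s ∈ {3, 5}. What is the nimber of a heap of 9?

0

Grundy values for subtraction set {3, 5}:
k:     0  1  2  3  4  5  6  7  8  9
g(k):  0  0  0  1  1  1  2  2  0  0
So g(9) = 0.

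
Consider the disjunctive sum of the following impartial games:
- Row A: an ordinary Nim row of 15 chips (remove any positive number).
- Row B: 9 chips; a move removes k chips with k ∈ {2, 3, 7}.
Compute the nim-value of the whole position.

13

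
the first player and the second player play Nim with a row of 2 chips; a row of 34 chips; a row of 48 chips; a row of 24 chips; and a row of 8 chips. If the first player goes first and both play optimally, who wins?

the second player wins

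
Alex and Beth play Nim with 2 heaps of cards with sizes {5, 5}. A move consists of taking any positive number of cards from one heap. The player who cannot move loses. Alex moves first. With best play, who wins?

Compute the nim-sum pairwise:
5 ^ 5 = 0
The nim-sum is 0, so this is a P-position: the player to move is in a losing position under optimal play; Alex is about to move from it and so loses — Beth wins.

Beth wins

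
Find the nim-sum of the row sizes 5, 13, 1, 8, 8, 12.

5

Compute the nim-sum pairwise:
5 ^ 13 = 8
8 ^ 1 = 9
9 ^ 8 = 1
1 ^ 8 = 9
9 ^ 12 = 5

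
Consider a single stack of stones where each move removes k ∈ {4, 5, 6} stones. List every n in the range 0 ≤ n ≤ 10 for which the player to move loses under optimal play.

0, 1, 2, 3, 10

Build the Grundy sequence with g(k) = mex{g(k−s) : s ∈ {4, 5, 6}, s ≤ k}:
k:     0  1  2  3  4  5  6  7  8  9 10
g(k):  0  0  0  0  1  1  1  1  2  2  0
The P-positions (g = 0) in 0..10 are 0, 1, 2, 3, 10.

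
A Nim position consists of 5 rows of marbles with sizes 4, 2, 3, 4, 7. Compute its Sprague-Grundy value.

6

In binary:
  100  (4)
  010  (2)
  011  (3)
  100  (4)
  111  (7)
  ---
  110  (6)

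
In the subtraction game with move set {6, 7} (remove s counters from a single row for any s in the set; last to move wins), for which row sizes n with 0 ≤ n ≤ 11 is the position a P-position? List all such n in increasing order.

Build the Grundy sequence with g(k) = mex{g(k−s) : s ∈ {6, 7}, s ≤ k}:
g(0) = mex{} = 0
g(1) = mex{} = 0
g(2) = mex{} = 0
g(3) = mex{} = 0
g(4) = mex{} = 0
g(5) = mex{} = 0
g(6) = mex{0} = 1
g(7) = mex{0} = 1
g(8) = mex{0} = 1
g(9) = mex{0} = 1
g(10) = mex{0} = 1
g(11) = mex{0} = 1
The P-positions (g = 0) in 0..11 are 0, 1, 2, 3, 4, 5.

0, 1, 2, 3, 4, 5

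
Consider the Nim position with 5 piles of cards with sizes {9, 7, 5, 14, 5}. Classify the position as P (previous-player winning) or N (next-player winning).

P-position

Nim-sum: 9 ^ 7 ^ 5 ^ 14 ^ 5 = 0.
The nim-sum is 0, so this is a P-position: the player to move is in a losing position under optimal play.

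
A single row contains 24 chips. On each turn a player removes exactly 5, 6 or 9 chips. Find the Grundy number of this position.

Build the Grundy sequence with g(k) = mex{g(k−s) : s ∈ {5, 6, 9}, s ≤ k}:
k:     0  1  2  3  4  5  6  7  8  9 10 11 12 13 14 15 16 17 18 19 20 21 22 23 24
g(k):  0  0  0  0  0  1  1  1  1  1  2  2  2  2  0  0  0  0  0  1  1  1  1  1  2
So g(24) = 2.

2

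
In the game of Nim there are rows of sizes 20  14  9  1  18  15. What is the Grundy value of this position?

15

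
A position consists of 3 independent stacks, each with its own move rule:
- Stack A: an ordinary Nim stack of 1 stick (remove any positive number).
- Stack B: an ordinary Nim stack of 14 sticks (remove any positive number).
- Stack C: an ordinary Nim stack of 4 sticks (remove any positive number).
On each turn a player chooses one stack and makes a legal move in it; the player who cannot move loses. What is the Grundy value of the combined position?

Stack A is a plain Nim stack of size 1, so its Grundy value is 1.
Stack B is a plain Nim stack of size 14, so its Grundy value is 14.
Stack C is a plain Nim stack of size 4, so its Grundy value is 4.
By the Sprague-Grundy theorem, the Grundy value of a sum of independent games is the XOR of the component values.
Combined value = 1 XOR 14 XOR 4 = 11.

11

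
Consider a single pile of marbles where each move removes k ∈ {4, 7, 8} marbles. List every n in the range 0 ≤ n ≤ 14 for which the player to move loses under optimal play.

Build the Grundy sequence with g(k) = mex{g(k−s) : s ∈ {4, 7, 8}, s ≤ k}:
k:     0  1  2  3  4  5  6  7  8  9 10 11 12 13 14
g(k):  0  0  0  0  1  1  1  1  2  2  2  2  0  0  0
The P-positions (g = 0) in 0..14 are 0, 1, 2, 3, 12, 13, 14.

0, 1, 2, 3, 12, 13, 14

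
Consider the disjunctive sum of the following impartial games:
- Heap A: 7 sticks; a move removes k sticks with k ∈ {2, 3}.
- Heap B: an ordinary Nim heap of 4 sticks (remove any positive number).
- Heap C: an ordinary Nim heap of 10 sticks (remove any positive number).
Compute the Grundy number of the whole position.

15

Grundy values for heap A (subtraction set {2, 3}):
g(0) = mex{} = 0
g(1) = mex{} = 0
g(2) = mex{0} = 1
g(3) = mex{0} = 1
g(4) = mex{0,1} = 2
g(5) = mex{1} = 0
g(6) = mex{1,2} = 0
g(7) = mex{0,2} = 1
So g(7) = 1.
Heap B is a plain Nim heap of size 4, so its Grundy value is 4.
Heap C is a plain Nim heap of size 10, so its Grundy value is 10.
By the Sprague-Grundy theorem, the Grundy value of a sum of independent games is the XOR of the component values.
Combined value = 1 XOR 4 XOR 10 = 15.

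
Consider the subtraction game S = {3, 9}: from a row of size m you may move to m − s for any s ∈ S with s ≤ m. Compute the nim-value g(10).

Build the Grundy sequence with g(k) = mex{g(k−s) : s ∈ {3, 9}, s ≤ k}:
g(0) = mex{} = 0
g(1) = mex{} = 0
g(2) = mex{} = 0
g(3) = mex{0} = 1
g(4) = mex{0} = 1
g(5) = mex{0} = 1
g(6) = mex{1} = 0
g(7) = mex{1} = 0
g(8) = mex{1} = 0
g(9) = mex{0} = 1
g(10) = mex{0} = 1
So g(10) = 1.

1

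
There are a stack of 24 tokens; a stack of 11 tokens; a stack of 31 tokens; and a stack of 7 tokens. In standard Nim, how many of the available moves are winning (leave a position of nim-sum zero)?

3

Compute the nim-sum pairwise:
24 XOR 11 = 19
19 XOR 31 = 12
12 XOR 7 = 11
The overall nim-sum is X = 11. A stack of size p has a winning move iff p XOR X < p (reduce it to p XOR X).
  24: 24 XOR 11 = 19 < 24 — winning move (to 19).
  11: 11 XOR 11 = 0 < 11 — winning move (to 0).
  31: 31 XOR 11 = 20 < 31 — winning move (to 20).
  7: 7 XOR 11 = 12 ≥ 7 — no move.
That gives 3 winning moves.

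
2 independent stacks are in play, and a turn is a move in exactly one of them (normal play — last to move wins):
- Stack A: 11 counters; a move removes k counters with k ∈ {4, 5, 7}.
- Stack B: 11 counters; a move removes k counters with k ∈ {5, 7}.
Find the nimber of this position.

2

Grundy values for stack A (subtraction set {4, 5, 7}):
k:     0  1  2  3  4  5  6  7  8  9 10 11
g(k):  0  0  0  0  1  1  1  1  2  2  2  0
So g(11) = 0.
Build the Grundy sequence for stack B with g(k) = mex{g(k−s) : s ∈ {5, 7}, s ≤ k}:
k:     0  1  2  3  4  5  6  7  8  9 10 11
g(k):  0  0  0  0  0  1  1  1  1  1  2  2
So g(11) = 2.
By the Sprague-Grundy theorem, the Grundy value of a sum of independent games is the XOR of the component values.
Combined value = 0 ⊕ 2 = 2.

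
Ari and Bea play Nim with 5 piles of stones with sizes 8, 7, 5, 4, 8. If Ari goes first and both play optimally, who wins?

Ari wins

Compute the nim-sum pairwise:
8 ^ 7 = 15
15 ^ 5 = 10
10 ^ 4 = 14
14 ^ 8 = 6
The nim-sum is 6 ≠ 0, so this is an N-position: the player to move can win; Ari has a winning move.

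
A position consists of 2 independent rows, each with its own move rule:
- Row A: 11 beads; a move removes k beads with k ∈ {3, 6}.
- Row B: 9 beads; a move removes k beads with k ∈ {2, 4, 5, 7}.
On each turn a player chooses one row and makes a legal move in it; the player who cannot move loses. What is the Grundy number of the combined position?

Grundy values for row A (subtraction set {3, 6}):
k:     0  1  2  3  4  5  6  7  8  9 10 11
g(k):  0  0  0  1  1  1  2  2  2  0  0  0
So g(11) = 0.
Grundy values for row B (subtraction set {2, 4, 5, 7}):
k:     0  1  2  3  4  5  6  7  8  9
g(k):  0  0  1  1  2  2  3  3  4  0
So g(9) = 0.
The value of a disjunctive sum is the nim-sum of the parts.
Combined value = 0 XOR 0 = 0.

0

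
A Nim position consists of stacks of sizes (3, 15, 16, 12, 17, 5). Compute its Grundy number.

4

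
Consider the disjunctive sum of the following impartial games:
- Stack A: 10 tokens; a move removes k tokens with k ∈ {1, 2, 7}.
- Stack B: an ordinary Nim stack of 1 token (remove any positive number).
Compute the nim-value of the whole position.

0

Build the Grundy sequence for stack A with g(k) = mex{g(k−s) : s ∈ {1, 2, 7}, s ≤ k}:
k:     0  1  2  3  4  5  6  7  8  9 10
g(k):  0  1  2  0  1  2  0  1  2  0  1
So g(10) = 1.
Stack B is a plain Nim stack of size 1, so its Grundy value is 1.
By the Sprague-Grundy theorem, the Grundy value of a sum of independent games is the XOR of the component values.
Combined value = 1 XOR 1 = 0.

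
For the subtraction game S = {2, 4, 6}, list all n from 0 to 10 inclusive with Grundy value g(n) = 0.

0, 1, 8, 9

Grundy values for subtraction set {2, 4, 6}:
g(0) = mex{} = 0
g(1) = mex{} = 0
g(2) = mex{0} = 1
g(3) = mex{0} = 1
g(4) = mex{0,1} = 2
g(5) = mex{0,1} = 2
g(6) = mex{0,1,2} = 3
g(7) = mex{0,1,2} = 3
g(8) = mex{1,2,3} = 0
g(9) = mex{1,2,3} = 0
g(10) = mex{0,2,3} = 1
The P-positions (g = 0) in 0..10 are 0, 1, 8, 9.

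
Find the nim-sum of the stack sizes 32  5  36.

1

Write each in binary and XOR column by column:
  100000  (32)
  000101  (5)
  100100  (36)
  ------
  000001  (1)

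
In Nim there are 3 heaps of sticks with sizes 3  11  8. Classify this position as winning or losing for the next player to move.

Nim-sum: 3 ^ 11 ^ 8 = 0.
The nim-sum is 0, so this is a P-position: the player to move is in a losing position under optimal play.

Losing position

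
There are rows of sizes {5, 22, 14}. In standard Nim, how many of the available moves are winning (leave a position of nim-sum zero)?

1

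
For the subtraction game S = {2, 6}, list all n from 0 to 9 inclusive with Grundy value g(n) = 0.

0, 1, 4, 5, 8, 9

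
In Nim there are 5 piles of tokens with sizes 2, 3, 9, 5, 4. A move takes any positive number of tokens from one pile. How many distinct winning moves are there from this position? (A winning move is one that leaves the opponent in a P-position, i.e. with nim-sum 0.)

Compute the nim-sum pairwise:
2 XOR 3 = 1
1 XOR 9 = 8
8 XOR 5 = 13
13 XOR 4 = 9
The overall nim-sum is X = 9. A pile of size p has a winning move iff p XOR X < p (reduce it to p XOR X).
  2: 2 XOR 9 = 11 ≥ 2 — no move.
  3: 3 XOR 9 = 10 ≥ 3 — no move.
  9: 9 XOR 9 = 0 < 9 — winning move (to 0).
  5: 5 XOR 9 = 12 ≥ 5 — no move.
  4: 4 XOR 9 = 13 ≥ 4 — no move.
That gives 1 winning move.

1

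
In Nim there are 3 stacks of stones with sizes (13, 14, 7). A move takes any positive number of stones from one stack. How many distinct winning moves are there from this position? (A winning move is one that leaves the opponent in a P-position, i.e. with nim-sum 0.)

Nim-sum: 13 ⊕ 14 ⊕ 7 = 4.
The overall nim-sum is X = 4. A stack of size p has a winning move iff p XOR X < p (reduce it to p XOR X).
  13: 13 XOR 4 = 9 < 13 — winning move (to 9).
  14: 14 XOR 4 = 10 < 14 — winning move (to 10).
  7: 7 XOR 4 = 3 < 7 — winning move (to 3).
That gives 3 winning moves.

3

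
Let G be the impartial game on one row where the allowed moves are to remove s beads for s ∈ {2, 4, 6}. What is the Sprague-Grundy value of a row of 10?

1

Grundy values for subtraction set {2, 4, 6}:
g(0) = mex{} = 0
g(1) = mex{} = 0
g(2) = mex{0} = 1
g(3) = mex{0} = 1
g(4) = mex{0,1} = 2
g(5) = mex{0,1} = 2
g(6) = mex{0,1,2} = 3
g(7) = mex{0,1,2} = 3
g(8) = mex{1,2,3} = 0
g(9) = mex{1,2,3} = 0
g(10) = mex{0,2,3} = 1
So g(10) = 1.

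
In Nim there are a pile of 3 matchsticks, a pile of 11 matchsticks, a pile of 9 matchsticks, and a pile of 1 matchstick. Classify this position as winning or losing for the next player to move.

Bitwise XOR of the heap sizes:
  0011  (3)
  1011  (11)
  1001  (9)
  0001  (1)
  ----
  0000  (0)
The nim-sum is 0, so this is a P-position: the player to move is in a losing position under optimal play.

Losing position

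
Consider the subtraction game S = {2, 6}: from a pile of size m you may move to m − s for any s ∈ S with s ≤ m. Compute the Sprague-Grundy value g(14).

Build the Grundy sequence with g(k) = mex{g(k−s) : s ∈ {2, 6}, s ≤ k}:
g(0) = mex{} = 0
g(1) = mex{} = 0
g(2) = mex{0} = 1
g(3) = mex{0} = 1
g(4) = mex{1} = 0
g(5) = mex{1} = 0
g(6) = mex{0} = 1
g(7) = mex{0} = 1
g(8) = mex{1} = 0
g(9) = mex{1} = 0
g(10) = mex{0} = 1
g(11) = mex{0} = 1
g(12) = mex{1} = 0
g(13) = mex{1} = 0
g(14) = mex{0} = 1
So g(14) = 1.

1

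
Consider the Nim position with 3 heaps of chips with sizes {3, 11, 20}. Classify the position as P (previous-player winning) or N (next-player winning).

N-position

Nim-sum: 3 XOR 11 XOR 20 = 28.
The nim-sum is 28 ≠ 0, so this is an N-position: the player to move can win.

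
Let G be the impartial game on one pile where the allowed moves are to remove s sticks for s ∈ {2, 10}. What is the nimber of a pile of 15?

Build the Grundy sequence with g(k) = mex{g(k−s) : s ∈ {2, 10}, s ≤ k}:
k:     0  1  2  3  4  5  6  7  8  9 10 11 12 13 14 15
g(k):  0  0  1  1  0  0  1  1  0  0  1  1  0  0  1  1
So g(15) = 1.

1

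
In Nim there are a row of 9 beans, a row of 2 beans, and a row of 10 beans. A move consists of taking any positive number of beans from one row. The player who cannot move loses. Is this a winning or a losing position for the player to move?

Winning position

Compute the nim-sum pairwise:
9 ^ 2 = 11
11 ^ 10 = 1
The nim-sum is 1 ≠ 0, so this is an N-position: the player to move can win.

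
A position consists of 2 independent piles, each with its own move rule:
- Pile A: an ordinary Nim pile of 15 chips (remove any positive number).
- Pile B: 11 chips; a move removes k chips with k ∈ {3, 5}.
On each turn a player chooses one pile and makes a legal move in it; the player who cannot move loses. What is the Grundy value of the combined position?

Pile A is a plain Nim pile of size 15, so its Grundy value is 15.
Grundy values for pile B (subtraction set {3, 5}):
k:     0  1  2  3  4  5  6  7  8  9 10 11
g(k):  0  0  0  1  1  1  2  2  0  0  0  1
So g(11) = 1.
By the Sprague-Grundy theorem, the Grundy value of a sum of independent games is the XOR of the component values.
Combined value = 15 ⊕ 1 = 14.

14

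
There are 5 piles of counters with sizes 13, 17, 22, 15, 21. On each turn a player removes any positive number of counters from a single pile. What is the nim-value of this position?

16

In binary:
  01101  (13)
  10001  (17)
  10110  (22)
  01111  (15)
  10101  (21)
  -----
  10000  (16)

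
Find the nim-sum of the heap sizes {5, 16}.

Compute the nim-sum pairwise:
5 XOR 16 = 21

21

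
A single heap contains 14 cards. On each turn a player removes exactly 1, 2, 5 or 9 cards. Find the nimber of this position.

1

Grundy values for subtraction set {1, 2, 5, 9}:
k:     0  1  2  3  4  5  6  7  8  9 10 11 12 13 14
g(k):  0  1  2  0  1  2  0  1  2  3  0  1  2  0  1
So g(14) = 1.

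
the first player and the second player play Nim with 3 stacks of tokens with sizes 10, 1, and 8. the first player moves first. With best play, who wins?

the first player wins

Nim-sum: 10 ⊕ 1 ⊕ 8 = 3.
The nim-sum is 3 ≠ 0, so this is an N-position: the player to move can win; the first player has a winning move.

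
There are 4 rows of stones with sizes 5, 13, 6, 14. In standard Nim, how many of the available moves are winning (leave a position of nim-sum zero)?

Nim-sum: 5 XOR 13 XOR 6 XOR 14 = 0.
The nim-sum is already 0, so every move leaves a nonzero nim-sum — there are no winning moves.

0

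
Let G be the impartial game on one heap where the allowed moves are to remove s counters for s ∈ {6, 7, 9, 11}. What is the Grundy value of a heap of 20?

Grundy values for subtraction set {6, 7, 9, 11}:
k:     0  1  2  3  4  5  6  7  8  9 10 11 12 13 14 15 16 17 18 19 20
g(k):  0  0  0  0  0  0  1  1  1  1  1  1  2  2  2  2  2  0  0  0  0
So g(20) = 0.

0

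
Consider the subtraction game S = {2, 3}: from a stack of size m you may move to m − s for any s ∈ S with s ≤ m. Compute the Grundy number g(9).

2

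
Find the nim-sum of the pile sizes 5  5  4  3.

Compute the nim-sum pairwise:
5 ⊕ 5 = 0
0 ⊕ 4 = 4
4 ⊕ 3 = 7

7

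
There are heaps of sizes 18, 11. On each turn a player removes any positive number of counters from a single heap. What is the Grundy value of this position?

Bitwise XOR of the heap sizes:
  10010  (18)
  01011  (11)
  -----
  11001  (25)

25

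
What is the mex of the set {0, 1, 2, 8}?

The values 0, 1, 2 are all present; 3 is the first non-negative integer missing from the set.

3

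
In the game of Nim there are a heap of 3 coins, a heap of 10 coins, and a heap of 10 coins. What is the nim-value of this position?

3

In binary:
  0011  (3)
  1010  (10)
  1010  (10)
  ----
  0011  (3)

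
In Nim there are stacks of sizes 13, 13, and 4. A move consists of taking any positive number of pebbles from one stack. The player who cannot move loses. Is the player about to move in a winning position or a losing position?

Nim-sum: 13 ^ 13 ^ 4 = 4.
The nim-sum is 4 ≠ 0, so this is an N-position: the player to move can win.

Winning position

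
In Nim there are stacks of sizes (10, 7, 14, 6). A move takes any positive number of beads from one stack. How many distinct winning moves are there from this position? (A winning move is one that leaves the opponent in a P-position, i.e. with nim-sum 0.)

Bitwise XOR of the heap sizes:
  1010  (10)
  0111  (7)
  1110  (14)
  0110  (6)
  ----
  0101  (5)
The overall nim-sum is X = 5. A stack of size p has a winning move iff p XOR X < p (reduce it to p XOR X).
  10: 10 XOR 5 = 15 ≥ 10 — no move.
  7: 7 XOR 5 = 2 < 7 — winning move (to 2).
  14: 14 XOR 5 = 11 < 14 — winning move (to 11).
  6: 6 XOR 5 = 3 < 6 — winning move (to 3).
That gives 3 winning moves.

3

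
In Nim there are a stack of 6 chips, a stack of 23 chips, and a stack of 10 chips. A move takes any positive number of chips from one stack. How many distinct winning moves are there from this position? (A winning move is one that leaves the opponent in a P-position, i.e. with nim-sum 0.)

1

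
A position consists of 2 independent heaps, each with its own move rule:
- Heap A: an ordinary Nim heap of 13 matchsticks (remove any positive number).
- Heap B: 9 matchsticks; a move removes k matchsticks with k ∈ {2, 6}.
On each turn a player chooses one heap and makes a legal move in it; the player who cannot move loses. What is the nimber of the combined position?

13

Heap A is a plain Nim heap of size 13, so its Grundy value is 13.
For heap B, compute g(0), g(1), … with moves {2, 6}:
g(0) = mex{} = 0
g(1) = mex{} = 0
g(2) = mex{0} = 1
g(3) = mex{0} = 1
g(4) = mex{1} = 0
g(5) = mex{1} = 0
g(6) = mex{0} = 1
g(7) = mex{0} = 1
g(8) = mex{1} = 0
g(9) = mex{1} = 0
So g(9) = 0.
The value of a disjunctive sum is the nim-sum of the parts.
Combined value = 13 XOR 0 = 13.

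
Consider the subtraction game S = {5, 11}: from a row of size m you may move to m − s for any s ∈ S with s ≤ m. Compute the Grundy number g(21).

1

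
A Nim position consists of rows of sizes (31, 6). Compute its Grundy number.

25

Compute the nim-sum pairwise:
31 ⊕ 6 = 25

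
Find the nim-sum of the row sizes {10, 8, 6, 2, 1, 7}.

0

Nim-sum: 10 ⊕ 8 ⊕ 6 ⊕ 2 ⊕ 1 ⊕ 7 = 0.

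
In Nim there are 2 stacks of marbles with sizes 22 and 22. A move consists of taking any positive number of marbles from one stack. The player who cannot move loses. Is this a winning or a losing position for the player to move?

Losing position

Compute the nim-sum pairwise:
22 ^ 22 = 0
The nim-sum is 0, so this is a P-position: the player to move is in a losing position under optimal play.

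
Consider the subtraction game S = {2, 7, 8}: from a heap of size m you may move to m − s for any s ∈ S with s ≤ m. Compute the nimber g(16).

1

Compute g(0), g(1), … for moves {2, 7, 8}:
k:     0  1  2  3  4  5  6  7  8  9 10 11 12 13 14 15 16
g(k):  0  0  1  1  0  0  1  1  2  2  0  3  1  2  0  0  1
So g(16) = 1.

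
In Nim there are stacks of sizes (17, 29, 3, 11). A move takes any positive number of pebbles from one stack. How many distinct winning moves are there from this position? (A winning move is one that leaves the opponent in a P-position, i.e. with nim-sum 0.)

Write each in binary and XOR column by column:
  10001  (17)
  11101  (29)
  00011  (3)
  01011  (11)
  -----
  00100  (4)
The overall nim-sum is X = 4. A stack of size p has a winning move iff p XOR X < p (reduce it to p XOR X).
  17: 17 XOR 4 = 21 ≥ 17 — no move.
  29: 29 XOR 4 = 25 < 29 — winning move (to 25).
  3: 3 XOR 4 = 7 ≥ 3 — no move.
  11: 11 XOR 4 = 15 ≥ 11 — no move.
That gives 1 winning move.

1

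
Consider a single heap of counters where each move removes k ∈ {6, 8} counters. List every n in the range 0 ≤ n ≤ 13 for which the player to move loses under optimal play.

0, 1, 2, 3, 4, 5

Compute g(0), g(1), … for moves {6, 8}:
g(0) = mex{} = 0
g(1) = mex{} = 0
g(2) = mex{} = 0
g(3) = mex{} = 0
g(4) = mex{} = 0
g(5) = mex{} = 0
g(6) = mex{0} = 1
g(7) = mex{0} = 1
g(8) = mex{0} = 1
g(9) = mex{0} = 1
g(10) = mex{0} = 1
g(11) = mex{0} = 1
g(12) = mex{0,1} = 2
g(13) = mex{0,1} = 2
The P-positions (g = 0) in 0..13 are 0, 1, 2, 3, 4, 5.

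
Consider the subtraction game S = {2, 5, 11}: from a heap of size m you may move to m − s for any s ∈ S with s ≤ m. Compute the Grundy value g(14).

Grundy values for subtraction set {2, 5, 11}:
g(0) = mex{} = 0
g(1) = mex{} = 0
g(2) = mex{0} = 1
g(3) = mex{0} = 1
g(4) = mex{1} = 0
g(5) = mex{0,1} = 2
g(6) = mex{0} = 1
g(7) = mex{1,2} = 0
g(8) = mex{1} = 0
g(9) = mex{0} = 1
g(10) = mex{0,2} = 1
g(11) = mex{0,1} = 2
g(12) = mex{0,1} = 2
g(13) = mex{0,1,2} = 3
g(14) = mex{1,2} = 0
So g(14) = 0.

0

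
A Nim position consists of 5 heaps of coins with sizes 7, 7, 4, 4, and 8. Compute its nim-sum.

8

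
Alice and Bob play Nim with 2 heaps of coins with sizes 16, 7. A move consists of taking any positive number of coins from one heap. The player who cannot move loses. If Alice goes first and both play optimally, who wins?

Compute the nim-sum pairwise:
16 ⊕ 7 = 23
The nim-sum is 23 ≠ 0, so this is an N-position: the player to move can win; Alice has a winning move.

Alice wins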